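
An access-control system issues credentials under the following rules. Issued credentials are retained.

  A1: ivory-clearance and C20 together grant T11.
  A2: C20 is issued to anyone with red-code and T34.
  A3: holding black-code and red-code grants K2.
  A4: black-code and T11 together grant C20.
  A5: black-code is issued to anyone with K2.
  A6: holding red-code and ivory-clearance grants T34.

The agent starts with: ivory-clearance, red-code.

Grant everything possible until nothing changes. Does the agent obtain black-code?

black-code would need K2 (A5), but K2 is never granted.

No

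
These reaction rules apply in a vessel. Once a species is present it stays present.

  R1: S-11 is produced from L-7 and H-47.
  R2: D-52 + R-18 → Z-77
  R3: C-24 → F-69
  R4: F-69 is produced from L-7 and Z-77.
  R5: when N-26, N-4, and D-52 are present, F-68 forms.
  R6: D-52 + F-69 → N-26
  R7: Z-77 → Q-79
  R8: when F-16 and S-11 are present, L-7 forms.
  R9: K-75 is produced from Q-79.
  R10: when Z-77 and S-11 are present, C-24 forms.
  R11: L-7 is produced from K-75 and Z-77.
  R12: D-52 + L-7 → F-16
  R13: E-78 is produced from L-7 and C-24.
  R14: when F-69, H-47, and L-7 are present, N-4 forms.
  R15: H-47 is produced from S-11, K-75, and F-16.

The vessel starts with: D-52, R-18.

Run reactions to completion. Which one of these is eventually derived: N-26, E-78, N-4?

N-26

D-52 and R-18 present → Z-77 forms (R2).
Z-77 present → Q-79 forms (R7).
Q-79 present → K-75 forms (R9).
K-75 and Z-77 present → L-7 forms (R11).
L-7 and Z-77 present → F-69 forms (R4).
D-52 and F-69 present → N-26 forms (R6).
E-78 would need L-7 and C-24 (R13), but C-24 never forms. N-4 would need F-69, H-47, and L-7 (R14), but H-47 never forms.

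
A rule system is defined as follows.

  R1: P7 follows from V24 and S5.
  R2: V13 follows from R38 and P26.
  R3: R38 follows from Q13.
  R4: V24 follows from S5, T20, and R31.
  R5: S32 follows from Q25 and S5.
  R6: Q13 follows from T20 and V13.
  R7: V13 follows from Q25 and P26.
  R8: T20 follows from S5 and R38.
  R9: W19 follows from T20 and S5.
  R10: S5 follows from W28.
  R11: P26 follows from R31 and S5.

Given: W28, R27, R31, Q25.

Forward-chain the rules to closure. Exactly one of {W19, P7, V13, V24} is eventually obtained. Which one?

From W28, R10 gives S5.
R31 and S5 hold, so P26 follows (R11).
Q25 and P26 hold, so V13 follows (R7).
W19 would need T20 and S5 (R9), but T20 is never established. P7 would need V24 and S5 (R1), but V24 is never established. V24 would need S5, T20, and R31 (R4), but T20 is never established.

V13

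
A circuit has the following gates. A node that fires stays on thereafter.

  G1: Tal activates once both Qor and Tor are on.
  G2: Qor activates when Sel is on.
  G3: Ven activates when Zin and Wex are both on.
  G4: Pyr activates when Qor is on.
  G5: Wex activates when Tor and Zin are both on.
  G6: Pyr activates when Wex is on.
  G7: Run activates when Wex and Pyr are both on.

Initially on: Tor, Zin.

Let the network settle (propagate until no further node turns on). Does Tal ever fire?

Tal would need Qor and Tor (G1), but Qor never turns on.

No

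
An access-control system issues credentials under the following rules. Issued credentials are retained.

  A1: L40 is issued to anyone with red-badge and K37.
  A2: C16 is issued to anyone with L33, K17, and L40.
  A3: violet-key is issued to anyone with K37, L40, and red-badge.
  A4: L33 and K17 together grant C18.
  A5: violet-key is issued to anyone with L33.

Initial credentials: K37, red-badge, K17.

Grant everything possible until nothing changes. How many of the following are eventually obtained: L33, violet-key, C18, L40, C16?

Holding red-badge and K37 grants L40 (A1).
Holding K37, L40, and red-badge grants violet-key (A3).
No rule produces L33, and it is not given.
violet-key: reached.
C18 would need L33 and K17 (A4), but L33 is never granted.
L40: reached.
C16 would need L33, K17, and L40 (A2), but L33 is never granted.
Reached: violet-key and L40 — 2 of the 5.

2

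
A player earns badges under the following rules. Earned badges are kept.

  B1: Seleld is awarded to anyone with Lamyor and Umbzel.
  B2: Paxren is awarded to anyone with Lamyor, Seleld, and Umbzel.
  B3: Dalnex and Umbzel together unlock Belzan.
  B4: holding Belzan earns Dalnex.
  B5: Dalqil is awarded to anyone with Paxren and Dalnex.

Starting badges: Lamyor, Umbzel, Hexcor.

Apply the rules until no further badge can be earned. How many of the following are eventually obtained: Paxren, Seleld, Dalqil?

With Lamyor and Umbzel, Seleld is earned (B1).
With Lamyor, Seleld, and Umbzel, Paxren is earned (B2).
Paxren: reached.
Seleld: reached.
Dalqil would need Paxren and Dalnex (B5), but Dalnex is never earned.
Reached: Paxren and Seleld — 2 of the 3.

2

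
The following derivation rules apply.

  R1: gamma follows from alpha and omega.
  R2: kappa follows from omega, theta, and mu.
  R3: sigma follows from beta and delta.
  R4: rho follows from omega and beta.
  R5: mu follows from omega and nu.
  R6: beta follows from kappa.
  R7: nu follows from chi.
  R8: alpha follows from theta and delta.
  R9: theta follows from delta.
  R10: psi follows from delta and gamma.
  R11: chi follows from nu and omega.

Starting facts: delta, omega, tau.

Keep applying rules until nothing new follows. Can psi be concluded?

Yes

From delta, R9 gives theta.
From theta and delta, R8 gives alpha.
alpha and omega hold, so gamma follows (R1).
From delta and gamma, R10 gives psi.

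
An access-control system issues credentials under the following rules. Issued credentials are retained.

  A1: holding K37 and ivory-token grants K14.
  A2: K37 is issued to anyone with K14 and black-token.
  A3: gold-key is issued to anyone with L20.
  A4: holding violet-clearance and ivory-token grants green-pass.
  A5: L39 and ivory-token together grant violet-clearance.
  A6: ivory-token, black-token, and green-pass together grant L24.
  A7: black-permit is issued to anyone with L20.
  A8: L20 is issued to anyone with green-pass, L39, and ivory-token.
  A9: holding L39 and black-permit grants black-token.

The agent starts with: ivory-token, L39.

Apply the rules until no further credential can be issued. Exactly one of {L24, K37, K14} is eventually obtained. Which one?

L24

Holding L39 and ivory-token grants violet-clearance (A5).
Holding violet-clearance and ivory-token grants green-pass (A4).
Holding green-pass, L39, and ivory-token grants L20 (A8).
Holding L20 grants black-permit (A7).
Holding L39 and black-permit grants black-token (A9).
Holding ivory-token, black-token, and green-pass grants L24 (A6).
K37 would need K14 and black-token (A2), but K14 is never granted. K14 would need K37 and ivory-token (A1), but K37 is never granted.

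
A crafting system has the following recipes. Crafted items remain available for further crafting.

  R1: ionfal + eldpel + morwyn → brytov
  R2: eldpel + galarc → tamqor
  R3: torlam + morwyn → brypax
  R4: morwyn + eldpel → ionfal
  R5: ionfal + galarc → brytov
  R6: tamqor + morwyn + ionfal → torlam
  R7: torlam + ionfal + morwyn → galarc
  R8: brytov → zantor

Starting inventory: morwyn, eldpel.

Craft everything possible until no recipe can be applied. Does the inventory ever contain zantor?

Yes

Using R4, morwyn and eldpel make ionfal.
Using R1, ionfal, eldpel, and morwyn make brytov.
brytov → zantor (R8).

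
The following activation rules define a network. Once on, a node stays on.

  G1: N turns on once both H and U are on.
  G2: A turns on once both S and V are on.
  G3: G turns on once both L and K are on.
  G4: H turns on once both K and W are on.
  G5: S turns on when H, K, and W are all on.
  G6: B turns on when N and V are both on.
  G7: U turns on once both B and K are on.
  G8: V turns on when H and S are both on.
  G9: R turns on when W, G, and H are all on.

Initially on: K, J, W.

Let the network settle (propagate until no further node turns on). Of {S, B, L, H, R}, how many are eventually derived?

2

G4: K and W on → H on.
H, K, and W are on, so S turns on (G5).
S: reached.
B would need N and V (G6), but N never turns on.
No rule produces L, and it is not given.
H: reached.
R would need W, G, and H (G9), but G never turns on.
Reached: S and H — 2 of the 5.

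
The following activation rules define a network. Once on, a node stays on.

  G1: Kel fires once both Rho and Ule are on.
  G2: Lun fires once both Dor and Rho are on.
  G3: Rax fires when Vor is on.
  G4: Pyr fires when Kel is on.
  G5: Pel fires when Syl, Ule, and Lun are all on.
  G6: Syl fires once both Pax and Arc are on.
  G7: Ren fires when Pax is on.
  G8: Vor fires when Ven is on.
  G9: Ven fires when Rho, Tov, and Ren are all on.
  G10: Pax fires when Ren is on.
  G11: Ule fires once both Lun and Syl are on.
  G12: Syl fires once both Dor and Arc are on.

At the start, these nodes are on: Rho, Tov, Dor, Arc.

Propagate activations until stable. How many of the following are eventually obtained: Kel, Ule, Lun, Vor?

3

Dor and Arc are on, so Syl fires (G12).
G2: Dor and Rho on → Lun on.
Lun and Syl are on, so Ule fires (G11).
G1: Rho and Ule on → Kel on.
Kel: reached.
Ule: reached.
Lun: reached.
Vor would need Ven (G8), but Ven never turns on.
Reached: Kel, Ule, and Lun — 3 of the 4.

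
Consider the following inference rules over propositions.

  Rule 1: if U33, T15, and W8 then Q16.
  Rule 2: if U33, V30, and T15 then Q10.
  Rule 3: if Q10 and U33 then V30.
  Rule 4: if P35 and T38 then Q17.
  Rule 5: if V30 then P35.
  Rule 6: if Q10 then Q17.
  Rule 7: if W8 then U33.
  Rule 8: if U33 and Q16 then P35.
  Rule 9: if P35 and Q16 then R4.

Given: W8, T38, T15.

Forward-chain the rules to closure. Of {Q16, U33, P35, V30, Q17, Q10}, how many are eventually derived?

4

From W8, Rule 7 gives U33.
From U33, T15, and W8, Rule 1 gives Q16.
From U33 and Q16, Rule 8 gives P35.
From P35 and T38, Rule 4 gives Q17.
Q16: reached.
U33: reached.
P35: reached.
V30 would need Q10 and U33 (Rule 3), but Q10 is never established.
Q17: reached.
Q10 would need U33, V30, and T15 (Rule 2), but V30 is never established.
Reached: Q16, U33, P35, and Q17 — 4 of the 6.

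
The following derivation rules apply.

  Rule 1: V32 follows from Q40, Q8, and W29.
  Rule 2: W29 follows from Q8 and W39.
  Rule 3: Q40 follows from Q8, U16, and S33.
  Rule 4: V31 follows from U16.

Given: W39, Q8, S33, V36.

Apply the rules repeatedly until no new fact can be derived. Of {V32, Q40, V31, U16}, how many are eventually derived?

V32 would need Q40, Q8, and W29 (Rule 1), but Q40 is never established.
Q40 would need Q8, U16, and S33 (Rule 3), but U16 is never established.
V31 would need U16 (Rule 4), but U16 is never established.
No rule produces U16, and it is not given.
None of the 4 are reached.

0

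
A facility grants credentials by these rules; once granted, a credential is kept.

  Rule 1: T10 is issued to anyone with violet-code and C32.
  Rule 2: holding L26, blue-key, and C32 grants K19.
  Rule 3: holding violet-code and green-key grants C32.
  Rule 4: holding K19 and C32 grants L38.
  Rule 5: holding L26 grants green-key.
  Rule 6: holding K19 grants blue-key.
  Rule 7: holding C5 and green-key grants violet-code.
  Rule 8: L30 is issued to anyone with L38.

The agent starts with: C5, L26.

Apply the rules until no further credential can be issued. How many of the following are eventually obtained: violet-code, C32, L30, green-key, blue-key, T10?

4

Holding L26 grants green-key (Rule 5).
Holding C5 and green-key grants violet-code (Rule 7).
Holding violet-code and green-key grants C32 (Rule 3).
Holding violet-code and C32 grants T10 (Rule 1).
violet-code: reached.
C32: reached.
L30 would need L38 (Rule 8), but L38 is never granted.
green-key: reached.
blue-key would need K19 (Rule 6), but K19 is never granted.
T10: reached.
Reached: violet-code, C32, green-key, and T10 — 4 of the 6.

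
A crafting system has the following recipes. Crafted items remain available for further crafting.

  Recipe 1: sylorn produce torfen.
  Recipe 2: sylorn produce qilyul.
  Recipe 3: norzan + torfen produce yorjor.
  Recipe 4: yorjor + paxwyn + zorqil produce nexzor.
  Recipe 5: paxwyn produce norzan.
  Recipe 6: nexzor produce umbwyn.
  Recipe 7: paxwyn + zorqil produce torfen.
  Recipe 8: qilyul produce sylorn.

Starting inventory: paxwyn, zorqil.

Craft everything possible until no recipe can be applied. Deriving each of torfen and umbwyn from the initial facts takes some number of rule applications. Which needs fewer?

torfen

torfen: Using Recipe 7, paxwyn and zorqil make torfen. [1 rule application]
umbwyn: Using Recipe 7, paxwyn and zorqil make torfen. Using Recipe 5, paxwyn makes norzan. norzan + torfen → yorjor (Recipe 3). Using Recipe 4, yorjor, paxwyn, and zorqil make nexzor. Using Recipe 6, nexzor makes umbwyn. [5 rule applications]
torfen needs fewer.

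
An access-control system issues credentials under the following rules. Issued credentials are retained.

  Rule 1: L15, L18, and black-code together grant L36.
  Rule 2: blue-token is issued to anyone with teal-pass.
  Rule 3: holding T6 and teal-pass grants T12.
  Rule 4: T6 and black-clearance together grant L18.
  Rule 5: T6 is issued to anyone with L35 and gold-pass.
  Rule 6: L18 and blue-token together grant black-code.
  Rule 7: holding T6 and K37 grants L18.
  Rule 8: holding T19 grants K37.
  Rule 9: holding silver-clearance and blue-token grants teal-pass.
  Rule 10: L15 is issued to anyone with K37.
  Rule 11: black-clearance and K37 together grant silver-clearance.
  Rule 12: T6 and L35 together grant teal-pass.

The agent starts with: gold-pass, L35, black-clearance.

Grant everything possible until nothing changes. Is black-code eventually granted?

Yes

Holding L35 and gold-pass grants T6 (Rule 5).
Holding T6 and black-clearance grants L18 (Rule 4).
Holding T6 and L35 grants teal-pass (Rule 12).
Holding teal-pass grants blue-token (Rule 2).
Holding L18 and blue-token grants black-code (Rule 6).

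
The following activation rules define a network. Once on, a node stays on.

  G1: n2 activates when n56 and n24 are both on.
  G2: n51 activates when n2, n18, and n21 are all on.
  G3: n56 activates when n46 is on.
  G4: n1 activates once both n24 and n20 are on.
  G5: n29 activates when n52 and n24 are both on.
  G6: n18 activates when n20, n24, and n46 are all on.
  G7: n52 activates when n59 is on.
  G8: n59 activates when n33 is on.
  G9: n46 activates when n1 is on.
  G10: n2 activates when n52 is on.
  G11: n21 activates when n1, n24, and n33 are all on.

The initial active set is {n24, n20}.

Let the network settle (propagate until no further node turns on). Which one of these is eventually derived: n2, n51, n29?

n2

n24 and n20 are on, so n1 activates (G4).
n1 is on, so n46 activates (G9).
n46 is on, so n56 activates (G3).
G1: n56 and n24 on → n2 on.
n51 would need n2, n18, and n21 (G2), but n21 never turns on. n29 would need n52 and n24 (G5), but n52 never turns on.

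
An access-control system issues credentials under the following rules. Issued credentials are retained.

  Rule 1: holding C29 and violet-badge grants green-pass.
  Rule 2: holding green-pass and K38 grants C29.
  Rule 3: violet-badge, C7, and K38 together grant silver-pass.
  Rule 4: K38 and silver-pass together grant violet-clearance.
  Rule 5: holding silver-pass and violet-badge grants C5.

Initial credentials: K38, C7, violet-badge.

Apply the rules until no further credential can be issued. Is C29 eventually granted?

C29 would need green-pass and K38 (Rule 2), but green-pass is never granted.

No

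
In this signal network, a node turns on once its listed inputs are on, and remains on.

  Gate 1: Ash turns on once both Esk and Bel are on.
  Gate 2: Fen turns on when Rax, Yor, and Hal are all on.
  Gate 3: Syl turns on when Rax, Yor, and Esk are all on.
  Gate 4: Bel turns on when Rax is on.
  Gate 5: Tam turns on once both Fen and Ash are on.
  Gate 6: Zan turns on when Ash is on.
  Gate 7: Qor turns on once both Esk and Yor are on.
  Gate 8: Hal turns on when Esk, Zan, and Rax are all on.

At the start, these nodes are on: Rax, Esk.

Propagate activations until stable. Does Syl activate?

Syl would need Rax, Yor, and Esk (Gate 3), but Yor never turns on.

No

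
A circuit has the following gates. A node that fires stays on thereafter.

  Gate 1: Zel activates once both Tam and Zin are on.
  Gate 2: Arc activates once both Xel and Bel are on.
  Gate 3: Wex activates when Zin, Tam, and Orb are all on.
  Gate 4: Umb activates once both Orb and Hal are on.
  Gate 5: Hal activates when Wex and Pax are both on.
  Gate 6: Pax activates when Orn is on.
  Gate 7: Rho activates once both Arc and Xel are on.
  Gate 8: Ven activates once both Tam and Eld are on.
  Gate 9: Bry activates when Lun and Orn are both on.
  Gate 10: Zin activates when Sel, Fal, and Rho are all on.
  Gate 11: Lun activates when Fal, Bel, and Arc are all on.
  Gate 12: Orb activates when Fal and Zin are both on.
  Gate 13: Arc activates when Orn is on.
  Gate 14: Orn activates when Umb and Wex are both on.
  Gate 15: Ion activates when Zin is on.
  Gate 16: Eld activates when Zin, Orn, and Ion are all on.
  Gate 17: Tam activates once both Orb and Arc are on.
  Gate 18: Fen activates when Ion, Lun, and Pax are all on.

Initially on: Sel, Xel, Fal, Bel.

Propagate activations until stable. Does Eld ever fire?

No

Eld would need Zin, Orn, and Ion (Gate 16), but Orn never turns on.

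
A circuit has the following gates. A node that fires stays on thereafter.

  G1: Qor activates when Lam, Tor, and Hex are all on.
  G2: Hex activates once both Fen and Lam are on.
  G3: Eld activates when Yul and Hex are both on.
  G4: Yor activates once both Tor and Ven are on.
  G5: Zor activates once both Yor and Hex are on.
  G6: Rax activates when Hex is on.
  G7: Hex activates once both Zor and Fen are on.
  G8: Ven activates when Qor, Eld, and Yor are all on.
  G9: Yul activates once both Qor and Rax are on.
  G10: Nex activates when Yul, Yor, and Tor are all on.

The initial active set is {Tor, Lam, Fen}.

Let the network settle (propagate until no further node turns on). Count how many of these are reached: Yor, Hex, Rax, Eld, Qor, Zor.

4

G2: Fen and Lam on → Hex on.
G1: Lam, Tor, and Hex on → Qor on.
Hex is on, so Rax activates (G6).
Qor and Rax are on, so Yul activates (G9).
Yul and Hex are on, so Eld activates (G3).
Yor would need Tor and Ven (G4), but Ven never turns on.
Hex: reached.
Rax: reached.
Eld: reached.
Qor: reached.
Zor would need Yor and Hex (G5), but Yor never turns on.
Reached: Hex, Rax, Eld, and Qor — 4 of the 6.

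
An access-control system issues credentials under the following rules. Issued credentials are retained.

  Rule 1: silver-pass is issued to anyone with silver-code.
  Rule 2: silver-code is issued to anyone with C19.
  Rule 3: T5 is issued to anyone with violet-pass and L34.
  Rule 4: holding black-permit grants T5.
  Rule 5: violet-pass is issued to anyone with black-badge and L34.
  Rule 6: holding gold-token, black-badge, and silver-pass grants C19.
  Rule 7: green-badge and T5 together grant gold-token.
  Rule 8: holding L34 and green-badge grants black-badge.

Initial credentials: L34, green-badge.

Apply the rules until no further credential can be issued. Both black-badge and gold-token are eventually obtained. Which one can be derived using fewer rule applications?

black-badge: Holding L34 and green-badge grants black-badge (Rule 8). [1 rule application]
gold-token: Holding L34 and green-badge grants black-badge (Rule 8). Holding black-badge and L34 grants violet-pass (Rule 5). Holding violet-pass and L34 grants T5 (Rule 3). Holding green-badge and T5 grants gold-token (Rule 7). [4 rule applications]
black-badge needs fewer.

black-badge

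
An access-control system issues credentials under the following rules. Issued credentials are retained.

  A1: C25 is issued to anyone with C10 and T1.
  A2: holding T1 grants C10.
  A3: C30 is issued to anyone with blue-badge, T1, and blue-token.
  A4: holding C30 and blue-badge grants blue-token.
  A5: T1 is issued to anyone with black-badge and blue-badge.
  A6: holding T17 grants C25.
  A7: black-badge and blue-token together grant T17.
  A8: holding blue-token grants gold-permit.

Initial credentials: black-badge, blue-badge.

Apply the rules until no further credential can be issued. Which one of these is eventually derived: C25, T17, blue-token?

C25

Holding black-badge and blue-badge grants T1 (A5).
Holding T1 grants C10 (A2).
Holding C10 and T1 grants C25 (A1).
T17 would need black-badge and blue-token (A7), but blue-token is never granted. blue-token would need C30 and blue-badge (A4), but C30 is never granted.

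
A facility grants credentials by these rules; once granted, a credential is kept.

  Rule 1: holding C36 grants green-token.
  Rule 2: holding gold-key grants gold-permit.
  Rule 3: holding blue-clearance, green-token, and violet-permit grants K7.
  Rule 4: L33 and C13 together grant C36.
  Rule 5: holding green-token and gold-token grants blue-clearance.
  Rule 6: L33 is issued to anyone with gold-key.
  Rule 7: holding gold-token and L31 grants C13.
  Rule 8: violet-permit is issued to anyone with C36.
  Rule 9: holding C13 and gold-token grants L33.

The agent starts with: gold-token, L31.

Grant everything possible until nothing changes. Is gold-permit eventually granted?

gold-permit would need gold-key (Rule 2), but gold-key is never granted.

No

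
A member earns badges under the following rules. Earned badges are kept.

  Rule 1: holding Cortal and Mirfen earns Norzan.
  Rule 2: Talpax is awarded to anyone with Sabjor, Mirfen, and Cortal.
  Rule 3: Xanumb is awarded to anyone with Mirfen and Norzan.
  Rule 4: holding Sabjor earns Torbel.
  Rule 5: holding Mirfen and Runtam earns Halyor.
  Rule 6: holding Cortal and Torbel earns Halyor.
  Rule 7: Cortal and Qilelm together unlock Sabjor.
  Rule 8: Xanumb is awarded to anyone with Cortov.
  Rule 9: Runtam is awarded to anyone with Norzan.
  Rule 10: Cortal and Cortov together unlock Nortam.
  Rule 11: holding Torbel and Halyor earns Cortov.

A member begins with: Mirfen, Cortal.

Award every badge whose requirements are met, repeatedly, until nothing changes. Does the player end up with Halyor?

With Cortal and Mirfen, Norzan is earned (Rule 1).
With Norzan, Runtam is earned (Rule 9).
With Mirfen and Runtam, Halyor is earned (Rule 5).

Yes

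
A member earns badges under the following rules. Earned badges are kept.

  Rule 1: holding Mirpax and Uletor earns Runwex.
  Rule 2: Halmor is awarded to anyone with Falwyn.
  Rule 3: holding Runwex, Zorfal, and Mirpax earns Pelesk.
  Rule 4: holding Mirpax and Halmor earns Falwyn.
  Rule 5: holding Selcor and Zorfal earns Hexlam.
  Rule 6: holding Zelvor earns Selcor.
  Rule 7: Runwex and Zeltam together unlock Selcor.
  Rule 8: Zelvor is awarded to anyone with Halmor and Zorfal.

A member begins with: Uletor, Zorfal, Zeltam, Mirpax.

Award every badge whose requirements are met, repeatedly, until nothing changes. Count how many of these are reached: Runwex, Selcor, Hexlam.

With Mirpax and Uletor, Runwex is earned (Rule 1).
With Runwex and Zeltam, Selcor is earned (Rule 7).
With Selcor and Zorfal, Hexlam is earned (Rule 5).
Runwex: reached.
Selcor: reached.
Hexlam: reached.
All 3 are reached.

3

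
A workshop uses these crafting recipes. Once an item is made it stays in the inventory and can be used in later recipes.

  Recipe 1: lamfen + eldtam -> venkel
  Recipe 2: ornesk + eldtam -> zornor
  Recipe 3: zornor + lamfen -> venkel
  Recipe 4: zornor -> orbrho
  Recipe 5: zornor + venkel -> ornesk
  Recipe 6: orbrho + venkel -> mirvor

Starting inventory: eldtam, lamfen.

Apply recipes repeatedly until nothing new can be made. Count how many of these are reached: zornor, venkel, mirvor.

lamfen + eldtam -> venkel (Recipe 1).
zornor would need ornesk and eldtam (Recipe 2), but ornesk is never obtained.
venkel: reached.
mirvor would need orbrho and venkel (Recipe 6), but orbrho is never obtained.
Reached: venkel — 1 of the 3.

1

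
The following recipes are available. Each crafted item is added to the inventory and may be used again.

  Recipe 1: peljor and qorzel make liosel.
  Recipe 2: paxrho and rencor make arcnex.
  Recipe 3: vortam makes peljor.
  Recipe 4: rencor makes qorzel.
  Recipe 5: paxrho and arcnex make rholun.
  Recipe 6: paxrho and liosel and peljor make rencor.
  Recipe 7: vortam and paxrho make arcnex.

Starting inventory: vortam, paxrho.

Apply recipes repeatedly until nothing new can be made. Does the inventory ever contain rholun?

Yes

vortam and paxrho → arcnex (Recipe 7).
paxrho and arcnex → rholun (Recipe 5).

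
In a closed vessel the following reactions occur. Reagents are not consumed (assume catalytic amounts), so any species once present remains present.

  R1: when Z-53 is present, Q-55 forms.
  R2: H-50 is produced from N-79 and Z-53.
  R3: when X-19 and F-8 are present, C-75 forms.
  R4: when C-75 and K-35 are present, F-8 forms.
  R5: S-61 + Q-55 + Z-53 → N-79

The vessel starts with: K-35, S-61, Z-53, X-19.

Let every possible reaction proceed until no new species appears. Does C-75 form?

No

C-75 would need X-19 and F-8 (R3), but F-8 never forms.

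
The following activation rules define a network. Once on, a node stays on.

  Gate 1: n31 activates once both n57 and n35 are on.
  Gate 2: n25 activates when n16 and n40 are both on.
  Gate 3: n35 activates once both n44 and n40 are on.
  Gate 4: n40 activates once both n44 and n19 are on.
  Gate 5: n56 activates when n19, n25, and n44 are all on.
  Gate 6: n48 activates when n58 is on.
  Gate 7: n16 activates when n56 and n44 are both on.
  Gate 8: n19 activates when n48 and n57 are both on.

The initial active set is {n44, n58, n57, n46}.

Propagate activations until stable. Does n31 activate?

Yes

Gate 6: n58 on → n48 on.
n48 and n57 are on, so n19 activates (Gate 8).
Gate 4: n44 and n19 on → n40 on.
Gate 3: n44 and n40 on → n35 on.
n57 and n35 are on, so n31 activates (Gate 1).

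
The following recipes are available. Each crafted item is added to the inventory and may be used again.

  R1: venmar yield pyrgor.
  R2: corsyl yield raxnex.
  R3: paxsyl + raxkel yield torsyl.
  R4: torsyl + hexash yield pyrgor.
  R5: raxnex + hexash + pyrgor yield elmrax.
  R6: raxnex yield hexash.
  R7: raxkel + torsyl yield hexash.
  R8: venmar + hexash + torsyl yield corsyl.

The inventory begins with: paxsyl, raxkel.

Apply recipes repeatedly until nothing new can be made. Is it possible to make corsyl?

No

corsyl would need venmar, hexash, and torsyl (R8), but venmar is never obtained.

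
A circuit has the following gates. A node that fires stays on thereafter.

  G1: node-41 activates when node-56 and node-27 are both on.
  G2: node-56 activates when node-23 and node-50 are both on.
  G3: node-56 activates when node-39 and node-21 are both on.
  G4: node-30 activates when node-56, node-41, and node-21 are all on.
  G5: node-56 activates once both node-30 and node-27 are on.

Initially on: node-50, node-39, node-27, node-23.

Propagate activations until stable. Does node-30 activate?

node-30 would need node-56, node-41, and node-21 (G4), but node-21 never turns on.

No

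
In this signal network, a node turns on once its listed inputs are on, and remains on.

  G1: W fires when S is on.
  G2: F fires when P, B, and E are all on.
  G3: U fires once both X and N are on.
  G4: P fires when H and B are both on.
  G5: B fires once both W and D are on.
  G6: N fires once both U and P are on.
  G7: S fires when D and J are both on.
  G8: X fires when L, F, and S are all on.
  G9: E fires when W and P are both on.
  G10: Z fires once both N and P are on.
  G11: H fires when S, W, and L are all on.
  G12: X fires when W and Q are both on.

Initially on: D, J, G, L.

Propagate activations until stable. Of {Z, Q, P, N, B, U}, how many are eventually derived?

2

G7: D and J on → S on.
G1: S on → W on.
G5: W and D on → B on.
S, W, and L are on, so H fires (G11).
H and B are on, so P fires (G4).
Z would need N and P (G10), but N never turns on.
No rule produces Q, and it is not given.
P: reached.
N would need U and P (G6), but U never turns on.
B: reached.
U would need X and N (G3), but N never turns on.
Reached: P and B — 2 of the 6.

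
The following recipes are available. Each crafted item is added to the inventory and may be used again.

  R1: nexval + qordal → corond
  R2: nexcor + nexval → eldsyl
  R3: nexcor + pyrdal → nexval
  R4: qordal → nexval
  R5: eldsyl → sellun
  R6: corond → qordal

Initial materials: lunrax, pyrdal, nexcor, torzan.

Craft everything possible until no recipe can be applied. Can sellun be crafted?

Yes

Using R3, nexcor and pyrdal make nexval.
nexcor + nexval → eldsyl (R2).
eldsyl → sellun (R5).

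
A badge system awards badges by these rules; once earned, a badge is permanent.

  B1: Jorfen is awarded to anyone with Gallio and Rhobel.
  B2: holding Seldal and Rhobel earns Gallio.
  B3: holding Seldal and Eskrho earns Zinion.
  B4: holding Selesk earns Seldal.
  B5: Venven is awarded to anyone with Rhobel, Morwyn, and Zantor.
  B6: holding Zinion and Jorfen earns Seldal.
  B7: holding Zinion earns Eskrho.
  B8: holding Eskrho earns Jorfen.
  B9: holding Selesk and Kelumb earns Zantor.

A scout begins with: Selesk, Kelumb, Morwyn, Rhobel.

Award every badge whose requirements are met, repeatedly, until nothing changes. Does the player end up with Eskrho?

Eskrho would need Zinion (B7), but Zinion is never earned.

No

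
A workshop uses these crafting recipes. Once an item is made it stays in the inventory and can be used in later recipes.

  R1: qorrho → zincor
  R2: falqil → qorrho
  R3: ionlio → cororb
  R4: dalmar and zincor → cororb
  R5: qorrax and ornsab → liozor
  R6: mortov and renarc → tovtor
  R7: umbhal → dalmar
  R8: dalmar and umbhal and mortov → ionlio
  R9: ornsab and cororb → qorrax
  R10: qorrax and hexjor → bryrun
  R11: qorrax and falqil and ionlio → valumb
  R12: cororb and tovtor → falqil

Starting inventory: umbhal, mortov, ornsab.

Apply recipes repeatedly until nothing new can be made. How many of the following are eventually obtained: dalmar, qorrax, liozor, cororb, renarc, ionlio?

Using R7, umbhal makes dalmar.
Using R8, dalmar, umbhal, and mortov make ionlio.
ionlio → cororb (R3).
ornsab and cororb → qorrax (R9).
Using R5, qorrax and ornsab make liozor.
dalmar: reached.
qorrax: reached.
liozor: reached.
cororb: reached.
No rule produces renarc, and it is not given.
ionlio: reached.
Reached: dalmar, qorrax, liozor, cororb, and ionlio — 5 of the 6.

5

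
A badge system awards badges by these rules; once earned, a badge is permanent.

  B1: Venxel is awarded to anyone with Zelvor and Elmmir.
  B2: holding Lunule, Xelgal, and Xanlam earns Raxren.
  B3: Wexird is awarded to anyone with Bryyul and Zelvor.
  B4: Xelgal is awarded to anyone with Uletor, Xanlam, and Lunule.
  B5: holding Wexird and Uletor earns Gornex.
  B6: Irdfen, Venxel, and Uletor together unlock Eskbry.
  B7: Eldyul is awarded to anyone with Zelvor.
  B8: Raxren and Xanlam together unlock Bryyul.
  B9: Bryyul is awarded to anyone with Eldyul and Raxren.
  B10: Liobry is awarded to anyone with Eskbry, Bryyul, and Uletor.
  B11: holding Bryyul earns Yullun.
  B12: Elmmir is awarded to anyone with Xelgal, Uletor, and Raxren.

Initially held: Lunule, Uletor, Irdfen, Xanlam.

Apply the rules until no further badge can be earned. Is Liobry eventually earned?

No

Liobry would need Eskbry, Bryyul, and Uletor (B10), but Eskbry is never earned.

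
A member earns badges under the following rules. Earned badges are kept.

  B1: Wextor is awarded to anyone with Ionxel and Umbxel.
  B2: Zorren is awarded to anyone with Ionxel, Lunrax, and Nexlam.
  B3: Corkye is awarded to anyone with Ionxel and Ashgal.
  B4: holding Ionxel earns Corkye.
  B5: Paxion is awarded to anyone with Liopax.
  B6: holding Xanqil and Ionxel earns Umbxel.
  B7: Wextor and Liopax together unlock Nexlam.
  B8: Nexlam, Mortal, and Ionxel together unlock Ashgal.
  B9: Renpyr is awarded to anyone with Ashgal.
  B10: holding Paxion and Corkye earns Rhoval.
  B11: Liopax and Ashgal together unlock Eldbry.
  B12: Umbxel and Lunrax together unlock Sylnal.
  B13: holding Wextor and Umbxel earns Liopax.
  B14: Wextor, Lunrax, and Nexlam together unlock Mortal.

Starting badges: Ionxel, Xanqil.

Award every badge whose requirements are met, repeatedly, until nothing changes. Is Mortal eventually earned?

Mortal would need Wextor, Lunrax, and Nexlam (B14), but Lunrax is never earned.

No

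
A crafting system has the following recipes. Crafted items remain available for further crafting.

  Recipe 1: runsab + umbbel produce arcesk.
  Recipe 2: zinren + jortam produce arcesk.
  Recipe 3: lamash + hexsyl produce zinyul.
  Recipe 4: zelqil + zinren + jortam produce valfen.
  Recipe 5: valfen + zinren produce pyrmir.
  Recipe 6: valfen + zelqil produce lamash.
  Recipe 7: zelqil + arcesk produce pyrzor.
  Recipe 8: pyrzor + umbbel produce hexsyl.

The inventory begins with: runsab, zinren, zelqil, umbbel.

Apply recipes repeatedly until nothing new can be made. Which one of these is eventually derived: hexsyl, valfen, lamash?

runsab + umbbel → arcesk (Recipe 1).
Using Recipe 7, zelqil and arcesk make pyrzor.
pyrzor + umbbel → hexsyl (Recipe 8).
lamash would need valfen and zelqil (Recipe 6), but valfen is never obtained. valfen would need zelqil, zinren, and jortam (Recipe 4), but jortam is never obtained.

hexsyl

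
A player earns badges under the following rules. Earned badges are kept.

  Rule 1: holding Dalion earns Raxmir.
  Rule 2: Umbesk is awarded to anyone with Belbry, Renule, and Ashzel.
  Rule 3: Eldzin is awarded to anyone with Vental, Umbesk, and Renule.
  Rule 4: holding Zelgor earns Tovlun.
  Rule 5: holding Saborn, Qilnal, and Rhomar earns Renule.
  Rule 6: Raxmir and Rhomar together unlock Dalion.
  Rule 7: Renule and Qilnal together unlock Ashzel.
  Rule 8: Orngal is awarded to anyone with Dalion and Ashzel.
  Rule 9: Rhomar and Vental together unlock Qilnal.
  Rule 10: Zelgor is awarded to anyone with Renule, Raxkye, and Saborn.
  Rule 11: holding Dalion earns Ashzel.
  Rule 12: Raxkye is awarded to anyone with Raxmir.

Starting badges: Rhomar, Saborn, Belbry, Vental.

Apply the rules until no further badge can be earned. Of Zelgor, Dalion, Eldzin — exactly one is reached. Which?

With Rhomar and Vental, Qilnal is earned (Rule 9).
With Saborn, Qilnal, and Rhomar, Renule is earned (Rule 5).
With Renule and Qilnal, Ashzel is earned (Rule 7).
With Belbry, Renule, and Ashzel, Umbesk is earned (Rule 2).
With Vental, Umbesk, and Renule, Eldzin is earned (Rule 3).
Dalion would need Raxmir and Rhomar (Rule 6), but Raxmir is never earned. Zelgor would need Renule, Raxkye, and Saborn (Rule 10), but Raxkye is never earned.

Eldzin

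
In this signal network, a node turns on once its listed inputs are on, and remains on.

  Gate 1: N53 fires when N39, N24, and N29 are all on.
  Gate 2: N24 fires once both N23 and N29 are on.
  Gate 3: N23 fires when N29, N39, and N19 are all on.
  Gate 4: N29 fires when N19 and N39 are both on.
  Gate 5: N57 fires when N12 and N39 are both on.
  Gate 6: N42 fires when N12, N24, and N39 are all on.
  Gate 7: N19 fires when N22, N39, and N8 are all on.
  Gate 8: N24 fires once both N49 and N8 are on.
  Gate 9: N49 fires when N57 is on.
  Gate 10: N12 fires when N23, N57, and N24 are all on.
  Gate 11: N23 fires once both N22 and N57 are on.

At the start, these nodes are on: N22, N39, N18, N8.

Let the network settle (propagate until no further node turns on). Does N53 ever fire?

Yes

N22, N39, and N8 are on, so N19 fires (Gate 7).
N19 and N39 are on, so N29 fires (Gate 4).
Gate 3: N29, N39, and N19 on → N23 on.
Gate 2: N23 and N29 on → N24 on.
Gate 1: N39, N24, and N29 on → N53 on.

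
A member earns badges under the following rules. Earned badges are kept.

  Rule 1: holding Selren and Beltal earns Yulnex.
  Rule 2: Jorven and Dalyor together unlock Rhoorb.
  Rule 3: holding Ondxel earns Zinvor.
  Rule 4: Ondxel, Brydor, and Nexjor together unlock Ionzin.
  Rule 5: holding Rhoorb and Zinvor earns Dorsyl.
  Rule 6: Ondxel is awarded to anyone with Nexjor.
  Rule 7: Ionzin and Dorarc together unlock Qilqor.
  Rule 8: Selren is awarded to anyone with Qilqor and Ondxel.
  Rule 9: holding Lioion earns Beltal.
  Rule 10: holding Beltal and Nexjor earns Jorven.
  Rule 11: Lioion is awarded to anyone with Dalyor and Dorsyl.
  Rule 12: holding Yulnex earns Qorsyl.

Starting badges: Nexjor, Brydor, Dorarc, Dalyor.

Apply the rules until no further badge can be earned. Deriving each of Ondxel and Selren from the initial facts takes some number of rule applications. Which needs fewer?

Ondxel: With Nexjor, Ondxel is earned (Rule 6). [1 rule application]
Selren: With Nexjor, Ondxel is earned (Rule 6). With Ondxel, Brydor, and Nexjor, Ionzin is earned (Rule 4). With Ionzin and Dorarc, Qilqor is earned (Rule 7). With Qilqor and Ondxel, Selren is earned (Rule 8). [4 rule applications]
Ondxel needs fewer.

Ondxel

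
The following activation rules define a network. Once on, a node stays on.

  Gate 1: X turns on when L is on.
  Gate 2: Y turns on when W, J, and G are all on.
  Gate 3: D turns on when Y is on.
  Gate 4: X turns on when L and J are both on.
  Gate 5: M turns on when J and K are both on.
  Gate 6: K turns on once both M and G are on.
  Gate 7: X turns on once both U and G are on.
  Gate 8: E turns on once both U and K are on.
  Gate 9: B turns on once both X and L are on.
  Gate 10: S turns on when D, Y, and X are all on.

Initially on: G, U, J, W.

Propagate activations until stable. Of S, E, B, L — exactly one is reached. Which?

S

Gate 2: W, J, and G on → Y on.
Gate 7: U and G on → X on.
Gate 3: Y on → D on.
Gate 10: D, Y, and X on → S on.
No rule produces L, and it is not given. E would need U and K (Gate 8), but K never turns on. B would need X and L (Gate 9), but L never turns on.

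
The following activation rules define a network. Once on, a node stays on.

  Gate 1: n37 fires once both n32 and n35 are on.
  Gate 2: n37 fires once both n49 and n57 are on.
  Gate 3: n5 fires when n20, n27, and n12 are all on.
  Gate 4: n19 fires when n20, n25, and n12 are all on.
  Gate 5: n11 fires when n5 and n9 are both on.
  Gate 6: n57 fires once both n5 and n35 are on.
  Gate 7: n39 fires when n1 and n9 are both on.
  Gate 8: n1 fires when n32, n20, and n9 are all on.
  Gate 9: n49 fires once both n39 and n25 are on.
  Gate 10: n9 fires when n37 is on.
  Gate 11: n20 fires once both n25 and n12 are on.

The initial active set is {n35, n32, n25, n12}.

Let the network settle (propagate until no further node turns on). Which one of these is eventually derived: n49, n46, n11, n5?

n49

Gate 11: n25 and n12 on → n20 on.
Gate 1: n32 and n35 on → n37 on.
n37 is on, so n9 fires (Gate 10).
Gate 8: n32, n20, and n9 on → n1 on.
Gate 7: n1 and n9 on → n39 on.
Gate 9: n39 and n25 on → n49 on.
n5 would need n20, n27, and n12 (Gate 3), but n27 never turns on. n11 would need n5 and n9 (Gate 5), but n5 never turns on. No rule produces n46, and it is not given.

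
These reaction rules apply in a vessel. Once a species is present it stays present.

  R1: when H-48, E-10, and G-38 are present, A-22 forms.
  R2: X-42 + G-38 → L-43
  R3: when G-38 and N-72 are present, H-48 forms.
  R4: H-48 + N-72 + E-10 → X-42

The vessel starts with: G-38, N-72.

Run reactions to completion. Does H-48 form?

G-38 and N-72 present → H-48 forms (R3).

Yes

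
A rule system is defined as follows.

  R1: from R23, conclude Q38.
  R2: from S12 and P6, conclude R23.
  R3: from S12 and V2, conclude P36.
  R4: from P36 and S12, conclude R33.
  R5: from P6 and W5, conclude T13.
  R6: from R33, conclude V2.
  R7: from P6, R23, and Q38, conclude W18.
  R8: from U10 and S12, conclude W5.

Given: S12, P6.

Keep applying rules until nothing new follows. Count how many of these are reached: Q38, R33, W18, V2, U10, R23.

From S12 and P6, R2 gives R23.
From R23, R1 gives Q38.
P6, R23, and Q38 hold, so W18 follows (R7).
Q38: reached.
R33 would need P36 and S12 (R4), but P36 is never established.
W18: reached.
V2 would need R33 (R6), but R33 is never established.
No rule produces U10, and it is not given.
R23: reached.
Reached: Q38, W18, and R23 — 3 of the 6.

3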